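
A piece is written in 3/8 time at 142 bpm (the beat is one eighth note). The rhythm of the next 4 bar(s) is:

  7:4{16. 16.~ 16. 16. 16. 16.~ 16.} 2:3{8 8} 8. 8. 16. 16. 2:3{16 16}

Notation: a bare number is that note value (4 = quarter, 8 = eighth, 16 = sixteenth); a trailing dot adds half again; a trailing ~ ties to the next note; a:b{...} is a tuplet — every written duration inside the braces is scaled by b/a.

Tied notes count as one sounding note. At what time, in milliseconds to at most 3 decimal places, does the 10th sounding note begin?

note 10 onset = 9b = 3802.817ms

1. 0.0ms @ 0 + 181.087ms (3/7)
2. 181.087ms @ 3/7 + 362.173ms (6/7)
3. 543.26ms @ 9/7 + 181.087ms (3/7)
4. 724.346ms @ 12/7 + 181.087ms (3/7)
5. 905.433ms @ 15/7 + 362.173ms (6/7)
6. 1267.606ms @ 3 + 633.803ms (3/2)
7. 1901.408ms @ 9/2 + 633.803ms (3/2)
8. 2535.211ms @ 6 + 633.803ms (3/2)
9. 3169.014ms @ 15/2 + 633.803ms (3/2)
10. 3802.817ms @ 9 + 316.901ms (3/4)
11. 4119.718ms @ 39/4 + 316.901ms (3/4)
12. 4436.62ms @ 21/2 + 316.901ms (3/4)
13. 4753.521ms @ 45/4 + 316.901ms (3/4)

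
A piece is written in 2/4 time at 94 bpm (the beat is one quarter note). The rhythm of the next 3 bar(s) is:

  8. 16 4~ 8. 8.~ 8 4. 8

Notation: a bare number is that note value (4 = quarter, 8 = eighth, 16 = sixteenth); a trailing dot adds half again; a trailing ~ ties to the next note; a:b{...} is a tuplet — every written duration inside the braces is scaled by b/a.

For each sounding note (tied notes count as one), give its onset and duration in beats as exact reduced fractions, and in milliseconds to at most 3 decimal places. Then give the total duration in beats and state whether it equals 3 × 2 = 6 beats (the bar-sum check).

1) 0.0ms=0b +478.723ms=3/4b
2) 478.723ms=3/4b +159.574ms=1/4b
3) 638.298ms=1b +1117.021ms=7/4b
4) 1755.319ms=11/4b +797.872ms=5/4b
5) 2553.191ms=4b +957.447ms=3/2b
6) 3510.638ms=11/2b +319.149ms=1/2b
Σ=6b of 6 (94bpm 2/4) — PASS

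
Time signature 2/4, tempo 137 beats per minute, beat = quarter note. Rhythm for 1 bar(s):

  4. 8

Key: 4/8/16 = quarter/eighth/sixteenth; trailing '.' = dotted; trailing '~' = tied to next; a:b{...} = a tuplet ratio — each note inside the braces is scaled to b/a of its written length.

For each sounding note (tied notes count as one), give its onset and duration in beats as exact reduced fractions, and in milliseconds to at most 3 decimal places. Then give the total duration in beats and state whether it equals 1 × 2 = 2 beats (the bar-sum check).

1) 0.0ms=0b +656.934ms=3/2b
2) 656.934ms=3/2b +218.978ms=1/2b
Σ=2b of 2 (137bpm 2/4) — PASS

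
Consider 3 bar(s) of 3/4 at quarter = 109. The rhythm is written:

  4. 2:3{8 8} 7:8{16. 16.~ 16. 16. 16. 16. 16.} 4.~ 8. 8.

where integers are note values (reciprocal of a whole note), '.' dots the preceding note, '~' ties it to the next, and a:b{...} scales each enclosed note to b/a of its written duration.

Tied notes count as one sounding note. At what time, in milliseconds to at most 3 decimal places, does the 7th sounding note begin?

1. 0.0ms @ 0 + 825.688ms (3/2)
2. 825.688ms @ 3/2 + 412.844ms (3/4)
3. 1238.532ms @ 9/4 + 412.844ms (3/4)
4. 1651.376ms @ 3 + 235.911ms (3/7)
5. 1887.287ms @ 24/7 + 471.822ms (6/7)
6. 2359.109ms @ 30/7 + 235.911ms (3/7)
7. 2595.02ms @ 33/7 + 235.911ms (3/7)
8. 2830.931ms @ 36/7 + 235.911ms (3/7)
9. 3066.841ms @ 39/7 + 235.911ms (3/7)
10. 3302.752ms @ 6 + 1238.532ms (9/4)
11. 4541.284ms @ 33/4 + 412.844ms (3/4)

note 7 onset = 33/7b = 2595.02ms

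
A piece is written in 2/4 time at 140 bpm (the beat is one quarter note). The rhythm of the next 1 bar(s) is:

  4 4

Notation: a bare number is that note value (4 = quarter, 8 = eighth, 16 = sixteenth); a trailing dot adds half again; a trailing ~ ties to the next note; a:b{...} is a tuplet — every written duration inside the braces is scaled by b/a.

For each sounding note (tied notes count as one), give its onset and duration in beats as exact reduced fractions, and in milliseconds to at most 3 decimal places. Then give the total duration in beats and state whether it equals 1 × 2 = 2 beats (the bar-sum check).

1) 0.0ms=0b +428.571ms=1b
2) 428.571ms=1b +428.571ms=1b
Σ=2b of 2 (140bpm 2/4) — PASS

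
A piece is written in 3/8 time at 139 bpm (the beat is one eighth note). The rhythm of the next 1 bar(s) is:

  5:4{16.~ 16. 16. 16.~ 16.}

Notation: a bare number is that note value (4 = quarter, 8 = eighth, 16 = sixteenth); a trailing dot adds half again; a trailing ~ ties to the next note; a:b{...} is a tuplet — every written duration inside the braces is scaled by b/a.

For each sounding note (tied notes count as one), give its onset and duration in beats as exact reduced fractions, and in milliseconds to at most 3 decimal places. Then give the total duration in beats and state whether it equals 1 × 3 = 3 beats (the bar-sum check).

1) 0.0ms=0b +517.986ms=6/5b
2) 517.986ms=6/5b +258.993ms=3/5b
3) 776.978ms=9/5b +517.986ms=6/5b
Σ=3b of 3 (139bpm 3/8) — PASS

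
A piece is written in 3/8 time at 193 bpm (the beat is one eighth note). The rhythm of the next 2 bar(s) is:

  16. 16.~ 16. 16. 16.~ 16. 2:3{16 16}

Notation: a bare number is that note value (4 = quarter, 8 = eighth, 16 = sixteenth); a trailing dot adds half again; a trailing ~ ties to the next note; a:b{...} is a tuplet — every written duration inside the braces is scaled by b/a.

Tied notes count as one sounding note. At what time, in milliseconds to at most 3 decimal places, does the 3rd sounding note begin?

note 3 onset = 9/4b = 699.482ms

1. 0.0ms @ 0 + 233.161ms (3/4)
2. 233.161ms @ 3/4 + 466.321ms (3/2)
3. 699.482ms @ 9/4 + 233.161ms (3/4)
4. 932.642ms @ 3 + 466.321ms (3/2)
5. 1398.964ms @ 9/2 + 233.161ms (3/4)
6. 1632.124ms @ 21/4 + 233.161ms (3/4)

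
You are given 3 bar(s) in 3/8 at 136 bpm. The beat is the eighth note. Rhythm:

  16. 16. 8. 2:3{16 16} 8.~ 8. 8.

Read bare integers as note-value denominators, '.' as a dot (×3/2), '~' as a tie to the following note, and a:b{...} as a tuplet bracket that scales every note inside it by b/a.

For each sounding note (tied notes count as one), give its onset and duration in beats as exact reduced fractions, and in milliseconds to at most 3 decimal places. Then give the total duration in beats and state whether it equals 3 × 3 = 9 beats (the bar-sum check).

1) 0.0ms=0b +330.882ms=3/4b
2) 330.882ms=3/4b +330.882ms=3/4b
3) 661.765ms=3/2b +661.765ms=3/2b
4) 1323.529ms=3b +330.882ms=3/4b
5) 1654.412ms=15/4b +330.882ms=3/4b
6) 1985.294ms=9/2b +1323.529ms=3b
7) 3308.824ms=15/2b +661.765ms=3/2b
Σ=9b of 9 (136bpm 3/8) — PASS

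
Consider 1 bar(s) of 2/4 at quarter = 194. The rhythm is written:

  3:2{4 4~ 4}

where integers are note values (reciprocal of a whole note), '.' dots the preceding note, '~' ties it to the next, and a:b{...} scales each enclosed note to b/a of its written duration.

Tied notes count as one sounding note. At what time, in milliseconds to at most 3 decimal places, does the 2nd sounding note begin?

note 2 onset = 2/3b = 206.186ms

1. 0.0ms @ 0 + 206.186ms (2/3)
2. 206.186ms @ 2/3 + 412.371ms (4/3)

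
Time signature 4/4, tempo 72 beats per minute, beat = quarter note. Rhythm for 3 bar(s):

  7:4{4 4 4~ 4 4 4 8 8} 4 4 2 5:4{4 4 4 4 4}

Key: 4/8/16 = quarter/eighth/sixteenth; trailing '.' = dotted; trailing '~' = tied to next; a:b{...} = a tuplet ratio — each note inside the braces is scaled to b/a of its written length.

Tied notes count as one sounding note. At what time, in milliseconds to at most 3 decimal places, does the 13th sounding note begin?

1. 0.0ms @ 0 + 476.19ms (4/7)
2. 476.19ms @ 4/7 + 476.19ms (4/7)
3. 952.381ms @ 8/7 + 952.381ms (8/7)
4. 1904.762ms @ 16/7 + 476.19ms (4/7)
5. 2380.952ms @ 20/7 + 476.19ms (4/7)
6. 2857.143ms @ 24/7 + 238.095ms (2/7)
7. 3095.238ms @ 26/7 + 238.095ms (2/7)
8. 3333.333ms @ 4 + 833.333ms (1)
9. 4166.667ms @ 5 + 833.333ms (1)
10. 5000.0ms @ 6 + 1666.667ms (2)
11. 6666.667ms @ 8 + 666.667ms (4/5)
12. 7333.333ms @ 44/5 + 666.667ms (4/5)
13. 8000.0ms @ 48/5 + 666.667ms (4/5)
14. 8666.667ms @ 52/5 + 666.667ms (4/5)
15. 9333.333ms @ 56/5 + 666.667ms (4/5)

note 13 onset = 48/5b = 8000.0ms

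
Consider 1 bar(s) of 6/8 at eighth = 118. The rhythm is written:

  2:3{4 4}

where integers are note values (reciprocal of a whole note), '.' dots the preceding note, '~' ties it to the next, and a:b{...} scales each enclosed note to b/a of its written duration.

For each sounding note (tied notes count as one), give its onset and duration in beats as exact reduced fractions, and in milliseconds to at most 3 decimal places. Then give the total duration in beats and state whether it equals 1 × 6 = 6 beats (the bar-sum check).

1) 0.0ms=0b +1525.424ms=3b
2) 1525.424ms=3b +1525.424ms=3b
Σ=6b of 6 (118bpm 6/8) — PASS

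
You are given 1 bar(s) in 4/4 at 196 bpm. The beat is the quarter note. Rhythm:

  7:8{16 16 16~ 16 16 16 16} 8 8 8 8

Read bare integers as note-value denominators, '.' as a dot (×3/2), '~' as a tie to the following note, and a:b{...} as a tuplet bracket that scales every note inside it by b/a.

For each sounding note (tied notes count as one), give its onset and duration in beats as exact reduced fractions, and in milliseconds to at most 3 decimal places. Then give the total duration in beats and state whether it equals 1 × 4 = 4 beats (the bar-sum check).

1) 0.0ms=0b +87.464ms=2/7b
2) 87.464ms=2/7b +87.464ms=2/7b
3) 174.927ms=4/7b +174.927ms=4/7b
4) 349.854ms=8/7b +87.464ms=2/7b
5) 437.318ms=10/7b +87.464ms=2/7b
6) 524.781ms=12/7b +87.464ms=2/7b
7) 612.245ms=2b +153.061ms=1/2b
8) 765.306ms=5/2b +153.061ms=1/2b
9) 918.367ms=3b +153.061ms=1/2b
10) 1071.429ms=7/2b +153.061ms=1/2b
Σ=4b of 4 (196bpm 4/4) — PASS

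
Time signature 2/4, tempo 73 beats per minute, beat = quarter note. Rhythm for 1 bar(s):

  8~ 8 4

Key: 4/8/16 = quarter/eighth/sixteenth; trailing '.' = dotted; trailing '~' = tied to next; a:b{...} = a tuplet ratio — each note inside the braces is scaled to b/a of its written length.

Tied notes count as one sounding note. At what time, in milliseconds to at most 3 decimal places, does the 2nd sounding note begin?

1. 0.0ms @ 0 + 821.918ms (1)
2. 821.918ms @ 1 + 821.918ms (1)

note 2 onset = 1b = 821.918ms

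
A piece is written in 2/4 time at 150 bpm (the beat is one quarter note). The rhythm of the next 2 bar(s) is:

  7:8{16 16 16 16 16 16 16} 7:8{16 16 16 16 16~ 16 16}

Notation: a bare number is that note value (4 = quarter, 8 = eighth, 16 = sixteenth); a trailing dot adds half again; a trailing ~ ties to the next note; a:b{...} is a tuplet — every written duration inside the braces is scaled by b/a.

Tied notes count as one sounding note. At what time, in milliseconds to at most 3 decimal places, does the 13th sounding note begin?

1. 0.0ms @ 0 + 114.286ms (2/7)
2. 114.286ms @ 2/7 + 114.286ms (2/7)
3. 228.571ms @ 4/7 + 114.286ms (2/7)
4. 342.857ms @ 6/7 + 114.286ms (2/7)
5. 457.143ms @ 8/7 + 114.286ms (2/7)
6. 571.429ms @ 10/7 + 114.286ms (2/7)
7. 685.714ms @ 12/7 + 114.286ms (2/7)
8. 800.0ms @ 2 + 114.286ms (2/7)
9. 914.286ms @ 16/7 + 114.286ms (2/7)
10. 1028.571ms @ 18/7 + 114.286ms (2/7)
11. 1142.857ms @ 20/7 + 114.286ms (2/7)
12. 1257.143ms @ 22/7 + 228.571ms (4/7)
13. 1485.714ms @ 26/7 + 114.286ms (2/7)

note 13 onset = 26/7b = 1485.714ms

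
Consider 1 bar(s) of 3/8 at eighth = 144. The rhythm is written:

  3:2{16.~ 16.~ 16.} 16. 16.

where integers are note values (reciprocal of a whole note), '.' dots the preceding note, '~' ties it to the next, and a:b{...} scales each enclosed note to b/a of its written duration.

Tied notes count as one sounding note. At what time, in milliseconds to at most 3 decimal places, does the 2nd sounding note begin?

note 2 onset = 3/2b = 625.0ms

1. 0.0ms @ 0 + 625.0ms (3/2)
2. 625.0ms @ 3/2 + 312.5ms (3/4)
3. 937.5ms @ 9/4 + 312.5ms (3/4)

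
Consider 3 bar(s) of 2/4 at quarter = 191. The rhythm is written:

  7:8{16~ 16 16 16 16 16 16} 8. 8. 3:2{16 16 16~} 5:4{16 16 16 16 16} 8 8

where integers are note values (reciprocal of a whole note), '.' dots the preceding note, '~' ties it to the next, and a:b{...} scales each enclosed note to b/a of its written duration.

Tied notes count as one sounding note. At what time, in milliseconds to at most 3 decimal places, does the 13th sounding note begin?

note 13 onset = 22/5b = 1382.199ms

1. 0.0ms @ 0 + 179.506ms (4/7)
2. 179.506ms @ 4/7 + 89.753ms (2/7)
3. 269.26ms @ 6/7 + 89.753ms (2/7)
4. 359.013ms @ 8/7 + 89.753ms (2/7)
5. 448.766ms @ 10/7 + 89.753ms (2/7)
6. 538.519ms @ 12/7 + 89.753ms (2/7)
7. 628.272ms @ 2 + 235.602ms (3/4)
8. 863.874ms @ 11/4 + 235.602ms (3/4)
9. 1099.476ms @ 7/2 + 52.356ms (1/6)
10. 1151.832ms @ 11/3 + 52.356ms (1/6)
11. 1204.188ms @ 23/6 + 115.183ms (11/30)
12. 1319.372ms @ 21/5 + 62.827ms (1/5)
13. 1382.199ms @ 22/5 + 62.827ms (1/5)
14. 1445.026ms @ 23/5 + 62.827ms (1/5)
15. 1507.853ms @ 24/5 + 62.827ms (1/5)
16. 1570.681ms @ 5 + 157.068ms (1/2)
17. 1727.749ms @ 11/2 + 157.068ms (1/2)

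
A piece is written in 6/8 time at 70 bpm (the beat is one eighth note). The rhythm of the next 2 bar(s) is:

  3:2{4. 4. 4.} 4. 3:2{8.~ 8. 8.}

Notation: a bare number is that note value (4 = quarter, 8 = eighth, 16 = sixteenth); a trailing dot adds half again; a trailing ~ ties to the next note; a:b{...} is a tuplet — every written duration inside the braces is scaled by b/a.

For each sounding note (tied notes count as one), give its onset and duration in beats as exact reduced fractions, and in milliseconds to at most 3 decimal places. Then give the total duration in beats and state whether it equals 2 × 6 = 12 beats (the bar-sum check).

1) 0.0ms=0b +1714.286ms=2b
2) 1714.286ms=2b +1714.286ms=2b
3) 3428.571ms=4b +1714.286ms=2b
4) 5142.857ms=6b +2571.429ms=3b
5) 7714.286ms=9b +1714.286ms=2b
6) 9428.571ms=11b +857.143ms=1b
Σ=12b of 12 (70bpm 6/8) — PASS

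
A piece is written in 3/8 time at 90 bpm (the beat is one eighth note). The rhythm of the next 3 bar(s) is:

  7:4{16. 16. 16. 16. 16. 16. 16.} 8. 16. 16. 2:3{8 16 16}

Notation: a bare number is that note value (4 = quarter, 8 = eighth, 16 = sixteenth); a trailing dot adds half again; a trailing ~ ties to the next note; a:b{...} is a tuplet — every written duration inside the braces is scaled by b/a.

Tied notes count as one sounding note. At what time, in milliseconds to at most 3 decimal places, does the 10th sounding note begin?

1. 0.0ms @ 0 + 285.714ms (3/7)
2. 285.714ms @ 3/7 + 285.714ms (3/7)
3. 571.429ms @ 6/7 + 285.714ms (3/7)
4. 857.143ms @ 9/7 + 285.714ms (3/7)
5. 1142.857ms @ 12/7 + 285.714ms (3/7)
6. 1428.571ms @ 15/7 + 285.714ms (3/7)
7. 1714.286ms @ 18/7 + 285.714ms (3/7)
8. 2000.0ms @ 3 + 1000.0ms (3/2)
9. 3000.0ms @ 9/2 + 500.0ms (3/4)
10. 3500.0ms @ 21/4 + 500.0ms (3/4)
11. 4000.0ms @ 6 + 1000.0ms (3/2)
12. 5000.0ms @ 15/2 + 500.0ms (3/4)
13. 5500.0ms @ 33/4 + 500.0ms (3/4)

note 10 onset = 21/4b = 3500.0ms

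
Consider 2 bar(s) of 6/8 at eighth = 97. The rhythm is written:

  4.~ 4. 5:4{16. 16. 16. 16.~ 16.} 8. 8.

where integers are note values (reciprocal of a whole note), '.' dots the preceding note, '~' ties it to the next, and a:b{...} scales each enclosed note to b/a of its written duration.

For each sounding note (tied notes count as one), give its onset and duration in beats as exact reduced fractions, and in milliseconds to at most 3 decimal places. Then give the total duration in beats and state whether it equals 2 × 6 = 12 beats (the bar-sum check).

1) 0.0ms=0b +3711.34ms=6b
2) 3711.34ms=6b +371.134ms=3/5b
3) 4082.474ms=33/5b +371.134ms=3/5b
4) 4453.608ms=36/5b +371.134ms=3/5b
5) 4824.742ms=39/5b +742.268ms=6/5b
6) 5567.01ms=9b +927.835ms=3/2b
7) 6494.845ms=21/2b +927.835ms=3/2b
Σ=12b of 12 (97bpm 6/8) — PASS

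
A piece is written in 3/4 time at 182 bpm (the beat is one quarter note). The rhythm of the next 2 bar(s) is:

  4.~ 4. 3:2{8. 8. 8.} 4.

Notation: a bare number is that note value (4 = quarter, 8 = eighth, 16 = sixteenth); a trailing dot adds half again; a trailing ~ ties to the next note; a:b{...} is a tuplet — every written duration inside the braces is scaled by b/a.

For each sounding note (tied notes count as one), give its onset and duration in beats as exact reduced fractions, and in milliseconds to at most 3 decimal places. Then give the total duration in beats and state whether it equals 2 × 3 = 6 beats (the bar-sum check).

1) 0.0ms=0b +989.011ms=3b
2) 989.011ms=3b +164.835ms=1/2b
3) 1153.846ms=7/2b +164.835ms=1/2b
4) 1318.681ms=4b +164.835ms=1/2b
5) 1483.516ms=9/2b +494.505ms=3/2b
Σ=6b of 6 (182bpm 3/4) — PASS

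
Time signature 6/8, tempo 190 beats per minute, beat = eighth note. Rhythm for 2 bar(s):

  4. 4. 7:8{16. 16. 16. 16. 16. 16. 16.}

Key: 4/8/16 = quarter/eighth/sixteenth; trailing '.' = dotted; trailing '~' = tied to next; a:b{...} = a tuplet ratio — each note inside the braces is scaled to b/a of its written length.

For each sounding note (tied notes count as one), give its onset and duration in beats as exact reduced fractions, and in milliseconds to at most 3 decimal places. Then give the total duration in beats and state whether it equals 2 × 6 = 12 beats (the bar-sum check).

1) 0.0ms=0b +947.368ms=3b
2) 947.368ms=3b +947.368ms=3b
3) 1894.737ms=6b +270.677ms=6/7b
4) 2165.414ms=48/7b +270.677ms=6/7b
5) 2436.09ms=54/7b +270.677ms=6/7b
6) 2706.767ms=60/7b +270.677ms=6/7b
7) 2977.444ms=66/7b +270.677ms=6/7b
8) 3248.12ms=72/7b +270.677ms=6/7b
9) 3518.797ms=78/7b +270.677ms=6/7b
Σ=12b of 12 (190bpm 6/8) — PASS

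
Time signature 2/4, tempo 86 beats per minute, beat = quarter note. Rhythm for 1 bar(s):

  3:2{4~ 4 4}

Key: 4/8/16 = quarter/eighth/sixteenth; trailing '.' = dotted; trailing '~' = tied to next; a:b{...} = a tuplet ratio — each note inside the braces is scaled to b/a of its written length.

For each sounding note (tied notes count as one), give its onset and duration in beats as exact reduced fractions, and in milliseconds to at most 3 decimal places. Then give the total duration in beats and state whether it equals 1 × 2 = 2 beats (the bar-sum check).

1) 0.0ms=0b +930.233ms=4/3b
2) 930.233ms=4/3b +465.116ms=2/3b
Σ=2b of 2 (86bpm 2/4) — PASS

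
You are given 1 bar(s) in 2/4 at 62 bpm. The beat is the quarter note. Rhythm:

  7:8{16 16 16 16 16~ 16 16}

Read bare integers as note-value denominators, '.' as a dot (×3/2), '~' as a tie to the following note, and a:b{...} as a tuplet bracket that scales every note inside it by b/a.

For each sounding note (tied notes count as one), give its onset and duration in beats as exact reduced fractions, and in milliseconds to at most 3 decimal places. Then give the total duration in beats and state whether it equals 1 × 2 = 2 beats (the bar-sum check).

1) 0.0ms=0b +276.498ms=2/7b
2) 276.498ms=2/7b +276.498ms=2/7b
3) 552.995ms=4/7b +276.498ms=2/7b
4) 829.493ms=6/7b +276.498ms=2/7b
5) 1105.991ms=8/7b +552.995ms=4/7b
6) 1658.986ms=12/7b +276.498ms=2/7b
Σ=2b of 2 (62bpm 2/4) — PASS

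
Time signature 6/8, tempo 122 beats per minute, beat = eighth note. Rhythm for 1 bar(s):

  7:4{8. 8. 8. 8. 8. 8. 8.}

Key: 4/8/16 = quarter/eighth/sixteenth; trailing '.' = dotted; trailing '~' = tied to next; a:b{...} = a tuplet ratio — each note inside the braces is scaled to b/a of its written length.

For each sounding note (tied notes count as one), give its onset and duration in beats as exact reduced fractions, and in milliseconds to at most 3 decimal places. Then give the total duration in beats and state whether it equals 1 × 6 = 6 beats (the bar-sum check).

1) 0.0ms=0b +421.546ms=6/7b
2) 421.546ms=6/7b +421.546ms=6/7b
3) 843.091ms=12/7b +421.546ms=6/7b
4) 1264.637ms=18/7b +421.546ms=6/7b
5) 1686.183ms=24/7b +421.546ms=6/7b
6) 2107.728ms=30/7b +421.546ms=6/7b
7) 2529.274ms=36/7b +421.546ms=6/7b
Σ=6b of 6 (122bpm 6/8) — PASS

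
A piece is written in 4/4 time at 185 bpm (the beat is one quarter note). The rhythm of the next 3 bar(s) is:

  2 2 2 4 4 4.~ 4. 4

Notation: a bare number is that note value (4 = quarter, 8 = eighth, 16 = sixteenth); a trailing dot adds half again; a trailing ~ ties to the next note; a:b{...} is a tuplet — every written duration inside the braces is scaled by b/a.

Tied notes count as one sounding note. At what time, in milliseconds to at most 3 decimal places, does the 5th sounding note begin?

1. 0.0ms @ 0 + 648.649ms (2)
2. 648.649ms @ 2 + 648.649ms (2)
3. 1297.297ms @ 4 + 648.649ms (2)
4. 1945.946ms @ 6 + 324.324ms (1)
5. 2270.27ms @ 7 + 324.324ms (1)
6. 2594.595ms @ 8 + 972.973ms (3)
7. 3567.568ms @ 11 + 324.324ms (1)

note 5 onset = 7b = 2270.27ms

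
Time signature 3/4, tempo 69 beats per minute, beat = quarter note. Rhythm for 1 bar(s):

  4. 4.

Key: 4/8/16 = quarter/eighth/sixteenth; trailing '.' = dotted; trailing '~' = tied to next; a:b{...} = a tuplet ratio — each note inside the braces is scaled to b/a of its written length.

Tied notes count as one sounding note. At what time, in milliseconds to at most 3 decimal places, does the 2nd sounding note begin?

note 2 onset = 3/2b = 1304.348ms

1. 0.0ms @ 0 + 1304.348ms (3/2)
2. 1304.348ms @ 3/2 + 1304.348ms (3/2)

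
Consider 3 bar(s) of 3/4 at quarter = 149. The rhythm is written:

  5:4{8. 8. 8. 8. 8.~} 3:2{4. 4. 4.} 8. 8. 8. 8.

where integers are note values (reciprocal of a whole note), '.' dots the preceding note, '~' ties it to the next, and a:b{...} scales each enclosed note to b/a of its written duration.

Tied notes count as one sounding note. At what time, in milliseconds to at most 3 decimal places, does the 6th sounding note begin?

1. 0.0ms @ 0 + 241.611ms (3/5)
2. 241.611ms @ 3/5 + 241.611ms (3/5)
3. 483.221ms @ 6/5 + 241.611ms (3/5)
4. 724.832ms @ 9/5 + 241.611ms (3/5)
5. 966.443ms @ 12/5 + 644.295ms (8/5)
6. 1610.738ms @ 4 + 402.685ms (1)
7. 2013.423ms @ 5 + 402.685ms (1)
8. 2416.107ms @ 6 + 302.013ms (3/4)
9. 2718.121ms @ 27/4 + 302.013ms (3/4)
10. 3020.134ms @ 15/2 + 302.013ms (3/4)
11. 3322.148ms @ 33/4 + 302.013ms (3/4)

note 6 onset = 4b = 1610.738ms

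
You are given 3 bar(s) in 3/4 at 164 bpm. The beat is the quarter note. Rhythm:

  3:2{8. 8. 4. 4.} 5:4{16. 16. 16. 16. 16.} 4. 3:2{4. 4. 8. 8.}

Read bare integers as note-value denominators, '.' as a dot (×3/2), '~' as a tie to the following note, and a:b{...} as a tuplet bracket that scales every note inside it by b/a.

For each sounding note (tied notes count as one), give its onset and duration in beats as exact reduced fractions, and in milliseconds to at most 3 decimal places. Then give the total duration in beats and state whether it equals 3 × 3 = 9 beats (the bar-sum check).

1) 0.0ms=0b +182.927ms=1/2b
2) 182.927ms=1/2b +182.927ms=1/2b
3) 365.854ms=1b +365.854ms=1b
4) 731.707ms=2b +365.854ms=1b
5) 1097.561ms=3b +109.756ms=3/10b
6) 1207.317ms=33/10b +109.756ms=3/10b
7) 1317.073ms=18/5b +109.756ms=3/10b
8) 1426.829ms=39/10b +109.756ms=3/10b
9) 1536.585ms=21/5b +109.756ms=3/10b
10) 1646.341ms=9/2b +548.78ms=3/2b
11) 2195.122ms=6b +365.854ms=1b
12) 2560.976ms=7b +365.854ms=1b
13) 2926.829ms=8b +182.927ms=1/2b
14) 3109.756ms=17/2b +182.927ms=1/2b
Σ=9b of 9 (164bpm 3/4) — PASS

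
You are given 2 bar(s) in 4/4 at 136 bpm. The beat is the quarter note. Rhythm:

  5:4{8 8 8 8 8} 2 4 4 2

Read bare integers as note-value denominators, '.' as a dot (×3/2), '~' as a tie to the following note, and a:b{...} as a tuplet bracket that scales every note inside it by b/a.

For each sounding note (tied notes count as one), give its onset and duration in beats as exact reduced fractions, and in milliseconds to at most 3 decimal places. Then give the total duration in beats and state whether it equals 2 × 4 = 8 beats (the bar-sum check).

1) 0.0ms=0b +176.471ms=2/5b
2) 176.471ms=2/5b +176.471ms=2/5b
3) 352.941ms=4/5b +176.471ms=2/5b
4) 529.412ms=6/5b +176.471ms=2/5b
5) 705.882ms=8/5b +176.471ms=2/5b
6) 882.353ms=2b +882.353ms=2b
7) 1764.706ms=4b +441.176ms=1b
8) 2205.882ms=5b +441.176ms=1b
9) 2647.059ms=6b +882.353ms=2b
Σ=8b of 8 (136bpm 4/4) — PASS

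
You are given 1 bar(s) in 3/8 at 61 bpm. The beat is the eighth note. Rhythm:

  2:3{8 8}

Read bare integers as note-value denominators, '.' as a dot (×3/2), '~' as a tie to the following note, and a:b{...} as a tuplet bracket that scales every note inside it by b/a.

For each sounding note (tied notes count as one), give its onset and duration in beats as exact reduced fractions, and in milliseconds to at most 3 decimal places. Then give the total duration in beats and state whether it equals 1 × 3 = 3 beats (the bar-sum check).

1) 0.0ms=0b +1475.41ms=3/2b
2) 1475.41ms=3/2b +1475.41ms=3/2b
Σ=3b of 3 (61bpm 3/8) — PASS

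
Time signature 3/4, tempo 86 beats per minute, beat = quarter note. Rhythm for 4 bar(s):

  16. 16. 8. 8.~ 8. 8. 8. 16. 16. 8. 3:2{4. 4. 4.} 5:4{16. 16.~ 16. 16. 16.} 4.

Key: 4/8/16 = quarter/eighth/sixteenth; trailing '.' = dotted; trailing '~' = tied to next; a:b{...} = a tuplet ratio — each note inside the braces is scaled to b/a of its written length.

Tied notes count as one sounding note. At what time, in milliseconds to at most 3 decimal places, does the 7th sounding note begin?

note 7 onset = 9/2b = 3139.535ms

1. 0.0ms @ 0 + 261.628ms (3/8)
2. 261.628ms @ 3/8 + 261.628ms (3/8)
3. 523.256ms @ 3/4 + 523.256ms (3/4)
4. 1046.512ms @ 3/2 + 1046.512ms (3/2)
5. 2093.023ms @ 3 + 523.256ms (3/4)
6. 2616.279ms @ 15/4 + 523.256ms (3/4)
7. 3139.535ms @ 9/2 + 261.628ms (3/8)
8. 3401.163ms @ 39/8 + 261.628ms (3/8)
9. 3662.791ms @ 21/4 + 523.256ms (3/4)
10. 4186.047ms @ 6 + 697.674ms (1)
11. 4883.721ms @ 7 + 697.674ms (1)
12. 5581.395ms @ 8 + 697.674ms (1)
13. 6279.07ms @ 9 + 209.302ms (3/10)
14. 6488.372ms @ 93/10 + 418.605ms (3/5)
15. 6906.977ms @ 99/10 + 209.302ms (3/10)
16. 7116.279ms @ 51/5 + 209.302ms (3/10)
17. 7325.581ms @ 21/2 + 1046.512ms (3/2)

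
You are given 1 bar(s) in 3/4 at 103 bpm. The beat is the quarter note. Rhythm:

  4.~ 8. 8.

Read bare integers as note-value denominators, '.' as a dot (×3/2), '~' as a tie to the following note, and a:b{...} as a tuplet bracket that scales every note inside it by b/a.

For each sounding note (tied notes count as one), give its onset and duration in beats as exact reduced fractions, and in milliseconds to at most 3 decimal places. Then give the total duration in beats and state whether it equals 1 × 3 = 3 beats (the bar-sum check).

1) 0.0ms=0b +1310.68ms=9/4b
2) 1310.68ms=9/4b +436.893ms=3/4b
Σ=3b of 3 (103bpm 3/4) — PASS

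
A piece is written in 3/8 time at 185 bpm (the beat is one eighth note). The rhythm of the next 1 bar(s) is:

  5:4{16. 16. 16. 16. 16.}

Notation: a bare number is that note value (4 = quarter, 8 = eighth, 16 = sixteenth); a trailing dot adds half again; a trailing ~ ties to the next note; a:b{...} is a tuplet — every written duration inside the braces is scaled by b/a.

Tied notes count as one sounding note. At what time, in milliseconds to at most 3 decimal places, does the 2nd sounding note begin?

1. 0.0ms @ 0 + 194.595ms (3/5)
2. 194.595ms @ 3/5 + 194.595ms (3/5)
3. 389.189ms @ 6/5 + 194.595ms (3/5)
4. 583.784ms @ 9/5 + 194.595ms (3/5)
5. 778.378ms @ 12/5 + 194.595ms (3/5)

note 2 onset = 3/5b = 194.595ms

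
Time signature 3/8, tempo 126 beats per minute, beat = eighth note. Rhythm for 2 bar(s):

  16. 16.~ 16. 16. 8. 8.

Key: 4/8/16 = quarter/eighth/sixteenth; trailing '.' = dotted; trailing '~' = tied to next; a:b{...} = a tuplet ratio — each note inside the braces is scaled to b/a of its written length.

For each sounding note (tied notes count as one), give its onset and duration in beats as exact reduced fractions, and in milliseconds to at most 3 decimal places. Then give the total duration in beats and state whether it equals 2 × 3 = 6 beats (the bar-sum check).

1) 0.0ms=0b +357.143ms=3/4b
2) 357.143ms=3/4b +714.286ms=3/2b
3) 1071.429ms=9/4b +357.143ms=3/4b
4) 1428.571ms=3b +714.286ms=3/2b
5) 2142.857ms=9/2b +714.286ms=3/2b
Σ=6b of 6 (126bpm 3/8) — PASS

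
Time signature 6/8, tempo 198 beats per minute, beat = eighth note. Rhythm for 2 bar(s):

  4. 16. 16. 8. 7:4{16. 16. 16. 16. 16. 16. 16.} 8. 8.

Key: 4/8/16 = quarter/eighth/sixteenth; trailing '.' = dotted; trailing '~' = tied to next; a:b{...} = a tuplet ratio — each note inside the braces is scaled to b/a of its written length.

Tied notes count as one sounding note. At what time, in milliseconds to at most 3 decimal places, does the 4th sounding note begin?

1. 0.0ms @ 0 + 909.091ms (3)
2. 909.091ms @ 3 + 227.273ms (3/4)
3. 1136.364ms @ 15/4 + 227.273ms (3/4)
4. 1363.636ms @ 9/2 + 454.545ms (3/2)
5. 1818.182ms @ 6 + 129.87ms (3/7)
6. 1948.052ms @ 45/7 + 129.87ms (3/7)
7. 2077.922ms @ 48/7 + 129.87ms (3/7)
8. 2207.792ms @ 51/7 + 129.87ms (3/7)
9. 2337.662ms @ 54/7 + 129.87ms (3/7)
10. 2467.532ms @ 57/7 + 129.87ms (3/7)
11. 2597.403ms @ 60/7 + 129.87ms (3/7)
12. 2727.273ms @ 9 + 454.545ms (3/2)
13. 3181.818ms @ 21/2 + 454.545ms (3/2)

note 4 onset = 9/2b = 1363.636ms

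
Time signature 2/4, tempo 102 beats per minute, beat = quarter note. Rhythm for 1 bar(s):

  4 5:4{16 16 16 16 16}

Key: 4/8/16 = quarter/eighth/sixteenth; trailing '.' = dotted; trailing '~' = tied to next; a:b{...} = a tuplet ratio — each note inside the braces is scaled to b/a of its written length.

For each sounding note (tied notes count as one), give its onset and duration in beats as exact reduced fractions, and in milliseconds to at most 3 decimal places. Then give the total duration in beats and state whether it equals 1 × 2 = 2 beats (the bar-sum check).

1) 0.0ms=0b +588.235ms=1b
2) 588.235ms=1b +117.647ms=1/5b
3) 705.882ms=6/5b +117.647ms=1/5b
4) 823.529ms=7/5b +117.647ms=1/5b
5) 941.176ms=8/5b +117.647ms=1/5b
6) 1058.824ms=9/5b +117.647ms=1/5b
Σ=2b of 2 (102bpm 2/4) — PASS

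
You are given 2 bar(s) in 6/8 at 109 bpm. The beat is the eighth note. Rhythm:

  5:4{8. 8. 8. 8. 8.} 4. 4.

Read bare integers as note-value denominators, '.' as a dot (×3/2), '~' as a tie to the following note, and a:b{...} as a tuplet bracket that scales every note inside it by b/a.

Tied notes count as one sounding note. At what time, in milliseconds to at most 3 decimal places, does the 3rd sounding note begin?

1. 0.0ms @ 0 + 660.55ms (6/5)
2. 660.55ms @ 6/5 + 660.55ms (6/5)
3. 1321.101ms @ 12/5 + 660.55ms (6/5)
4. 1981.651ms @ 18/5 + 660.55ms (6/5)
5. 2642.202ms @ 24/5 + 660.55ms (6/5)
6. 3302.752ms @ 6 + 1651.376ms (3)
7. 4954.128ms @ 9 + 1651.376ms (3)

note 3 onset = 12/5b = 1321.101ms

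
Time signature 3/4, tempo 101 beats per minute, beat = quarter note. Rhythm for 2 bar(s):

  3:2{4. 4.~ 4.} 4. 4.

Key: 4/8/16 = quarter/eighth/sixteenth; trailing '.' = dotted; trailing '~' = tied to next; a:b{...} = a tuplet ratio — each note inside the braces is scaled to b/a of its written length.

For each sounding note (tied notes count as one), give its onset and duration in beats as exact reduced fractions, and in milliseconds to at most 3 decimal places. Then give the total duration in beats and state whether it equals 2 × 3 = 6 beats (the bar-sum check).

1) 0.0ms=0b +594.059ms=1b
2) 594.059ms=1b +1188.119ms=2b
3) 1782.178ms=3b +891.089ms=3/2b
4) 2673.267ms=9/2b +891.089ms=3/2b
Σ=6b of 6 (101bpm 3/4) — PASS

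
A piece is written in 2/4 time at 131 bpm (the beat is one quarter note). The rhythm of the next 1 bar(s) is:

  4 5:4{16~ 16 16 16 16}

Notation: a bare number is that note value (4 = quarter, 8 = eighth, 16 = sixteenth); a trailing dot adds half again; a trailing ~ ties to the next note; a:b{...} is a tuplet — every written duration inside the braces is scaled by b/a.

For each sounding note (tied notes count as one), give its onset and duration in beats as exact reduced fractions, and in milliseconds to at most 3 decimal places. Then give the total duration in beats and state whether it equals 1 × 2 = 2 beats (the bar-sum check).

1) 0.0ms=0b +458.015ms=1b
2) 458.015ms=1b +183.206ms=2/5b
3) 641.221ms=7/5b +91.603ms=1/5b
4) 732.824ms=8/5b +91.603ms=1/5b
5) 824.427ms=9/5b +91.603ms=1/5b
Σ=2b of 2 (131bpm 2/4) — PASS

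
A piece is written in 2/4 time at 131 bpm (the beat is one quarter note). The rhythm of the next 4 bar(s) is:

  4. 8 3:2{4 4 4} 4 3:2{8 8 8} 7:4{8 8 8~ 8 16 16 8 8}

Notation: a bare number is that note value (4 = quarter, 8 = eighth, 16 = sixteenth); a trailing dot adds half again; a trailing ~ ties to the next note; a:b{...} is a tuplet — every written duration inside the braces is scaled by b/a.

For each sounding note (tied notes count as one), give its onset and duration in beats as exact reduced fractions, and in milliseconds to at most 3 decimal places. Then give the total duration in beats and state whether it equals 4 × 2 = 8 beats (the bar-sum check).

1) 0.0ms=0b +687.023ms=3/2b
2) 687.023ms=3/2b +229.008ms=1/2b
3) 916.031ms=2b +305.344ms=2/3b
4) 1221.374ms=8/3b +305.344ms=2/3b
5) 1526.718ms=10/3b +305.344ms=2/3b
6) 1832.061ms=4b +458.015ms=1b
7) 2290.076ms=5b +152.672ms=1/3b
8) 2442.748ms=16/3b +152.672ms=1/3b
9) 2595.42ms=17/3b +152.672ms=1/3b
10) 2748.092ms=6b +130.862ms=2/7b
11) 2878.953ms=44/7b +130.862ms=2/7b
12) 3009.815ms=46/7b +261.723ms=4/7b
13) 3271.538ms=50/7b +65.431ms=1/7b
14) 3336.968ms=51/7b +65.431ms=1/7b
15) 3402.399ms=52/7b +130.862ms=2/7b
16) 3533.261ms=54/7b +130.862ms=2/7b
Σ=8b of 8 (131bpm 2/4) — PASS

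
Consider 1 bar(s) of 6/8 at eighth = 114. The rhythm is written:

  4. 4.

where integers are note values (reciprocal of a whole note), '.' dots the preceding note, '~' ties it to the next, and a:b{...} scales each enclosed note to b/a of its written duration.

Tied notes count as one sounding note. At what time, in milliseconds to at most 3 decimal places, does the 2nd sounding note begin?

note 2 onset = 3b = 1578.947ms

1. 0.0ms @ 0 + 1578.947ms (3)
2. 1578.947ms @ 3 + 1578.947ms (3)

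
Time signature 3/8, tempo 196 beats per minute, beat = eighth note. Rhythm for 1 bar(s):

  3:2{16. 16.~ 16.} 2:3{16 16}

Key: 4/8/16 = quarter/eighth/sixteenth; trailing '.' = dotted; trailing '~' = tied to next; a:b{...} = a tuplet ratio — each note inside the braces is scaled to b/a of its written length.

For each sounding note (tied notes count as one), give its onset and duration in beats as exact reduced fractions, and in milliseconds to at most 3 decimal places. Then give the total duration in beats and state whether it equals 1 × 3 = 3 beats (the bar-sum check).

1) 0.0ms=0b +153.061ms=1/2b
2) 153.061ms=1/2b +306.122ms=1b
3) 459.184ms=3/2b +229.592ms=3/4b
4) 688.776ms=9/4b +229.592ms=3/4b
Σ=3b of 3 (196bpm 3/8) — PASS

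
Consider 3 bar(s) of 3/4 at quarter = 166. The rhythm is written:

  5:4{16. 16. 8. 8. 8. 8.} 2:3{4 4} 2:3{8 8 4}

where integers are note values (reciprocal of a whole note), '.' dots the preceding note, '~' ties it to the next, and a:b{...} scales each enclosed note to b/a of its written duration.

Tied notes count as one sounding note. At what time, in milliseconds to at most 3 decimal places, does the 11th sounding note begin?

1. 0.0ms @ 0 + 108.434ms (3/10)
2. 108.434ms @ 3/10 + 108.434ms (3/10)
3. 216.867ms @ 3/5 + 216.867ms (3/5)
4. 433.735ms @ 6/5 + 216.867ms (3/5)
5. 650.602ms @ 9/5 + 216.867ms (3/5)
6. 867.47ms @ 12/5 + 216.867ms (3/5)
7. 1084.337ms @ 3 + 542.169ms (3/2)
8. 1626.506ms @ 9/2 + 542.169ms (3/2)
9. 2168.675ms @ 6 + 271.084ms (3/4)
10. 2439.759ms @ 27/4 + 271.084ms (3/4)
11. 2710.843ms @ 15/2 + 542.169ms (3/2)

note 11 onset = 15/2b = 2710.843ms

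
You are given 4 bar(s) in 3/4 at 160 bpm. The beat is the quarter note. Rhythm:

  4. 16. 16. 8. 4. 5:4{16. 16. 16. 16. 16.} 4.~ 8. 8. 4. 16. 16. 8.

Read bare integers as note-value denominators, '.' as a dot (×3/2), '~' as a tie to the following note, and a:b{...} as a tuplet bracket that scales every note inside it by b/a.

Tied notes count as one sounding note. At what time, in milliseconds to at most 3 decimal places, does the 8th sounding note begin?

note 8 onset = 51/10b = 1912.5ms

1. 0.0ms @ 0 + 562.5ms (3/2)
2. 562.5ms @ 3/2 + 140.625ms (3/8)
3. 703.125ms @ 15/8 + 140.625ms (3/8)
4. 843.75ms @ 9/4 + 281.25ms (3/4)
5. 1125.0ms @ 3 + 562.5ms (3/2)
6. 1687.5ms @ 9/2 + 112.5ms (3/10)
7. 1800.0ms @ 24/5 + 112.5ms (3/10)
8. 1912.5ms @ 51/10 + 112.5ms (3/10)
9. 2025.0ms @ 27/5 + 112.5ms (3/10)
10. 2137.5ms @ 57/10 + 112.5ms (3/10)
11. 2250.0ms @ 6 + 843.75ms (9/4)
12. 3093.75ms @ 33/4 + 281.25ms (3/4)
13. 3375.0ms @ 9 + 562.5ms (3/2)
14. 3937.5ms @ 21/2 + 140.625ms (3/8)
15. 4078.125ms @ 87/8 + 140.625ms (3/8)
16. 4218.75ms @ 45/4 + 281.25ms (3/4)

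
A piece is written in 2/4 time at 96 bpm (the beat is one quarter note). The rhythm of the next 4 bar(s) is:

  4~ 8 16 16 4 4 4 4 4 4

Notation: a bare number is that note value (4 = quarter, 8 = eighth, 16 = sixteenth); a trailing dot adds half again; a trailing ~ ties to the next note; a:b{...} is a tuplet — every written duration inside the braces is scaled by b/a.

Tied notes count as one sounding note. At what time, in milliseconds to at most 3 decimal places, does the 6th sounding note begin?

1. 0.0ms @ 0 + 937.5ms (3/2)
2. 937.5ms @ 3/2 + 156.25ms (1/4)
3. 1093.75ms @ 7/4 + 156.25ms (1/4)
4. 1250.0ms @ 2 + 625.0ms (1)
5. 1875.0ms @ 3 + 625.0ms (1)
6. 2500.0ms @ 4 + 625.0ms (1)
7. 3125.0ms @ 5 + 625.0ms (1)
8. 3750.0ms @ 6 + 625.0ms (1)
9. 4375.0ms @ 7 + 625.0ms (1)

note 6 onset = 4b = 2500.0ms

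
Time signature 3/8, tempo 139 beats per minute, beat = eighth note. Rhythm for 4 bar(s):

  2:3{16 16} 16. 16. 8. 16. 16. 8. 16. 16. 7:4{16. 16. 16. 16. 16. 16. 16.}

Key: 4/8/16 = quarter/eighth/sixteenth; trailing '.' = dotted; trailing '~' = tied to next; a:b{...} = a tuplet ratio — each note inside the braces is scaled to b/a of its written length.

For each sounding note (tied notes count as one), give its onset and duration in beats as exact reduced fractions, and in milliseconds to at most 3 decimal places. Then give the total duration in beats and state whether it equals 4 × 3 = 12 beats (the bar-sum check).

1) 0.0ms=0b +323.741ms=3/4b
2) 323.741ms=3/4b +323.741ms=3/4b
3) 647.482ms=3/2b +323.741ms=3/4b
4) 971.223ms=9/4b +323.741ms=3/4b
5) 1294.964ms=3b +647.482ms=3/2b
6) 1942.446ms=9/2b +323.741ms=3/4b
7) 2266.187ms=21/4b +323.741ms=3/4b
8) 2589.928ms=6b +647.482ms=3/2b
9) 3237.41ms=15/2b +323.741ms=3/4b
10) 3561.151ms=33/4b +323.741ms=3/4b
11) 3884.892ms=9b +184.995ms=3/7b
12) 4069.887ms=66/7b +184.995ms=3/7b
13) 4254.882ms=69/7b +184.995ms=3/7b
14) 4439.877ms=72/7b +184.995ms=3/7b
15) 4624.872ms=75/7b +184.995ms=3/7b
16) 4809.866ms=78/7b +184.995ms=3/7b
17) 4994.861ms=81/7b +184.995ms=3/7b
Σ=12b of 12 (139bpm 3/8) — PASS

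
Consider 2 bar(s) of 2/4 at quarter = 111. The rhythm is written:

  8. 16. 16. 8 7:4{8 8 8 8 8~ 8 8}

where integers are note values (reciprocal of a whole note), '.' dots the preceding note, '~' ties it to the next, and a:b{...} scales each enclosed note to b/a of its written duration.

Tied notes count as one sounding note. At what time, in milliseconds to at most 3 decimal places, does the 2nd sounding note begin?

note 2 onset = 3/4b = 405.405ms

1. 0.0ms @ 0 + 405.405ms (3/4)
2. 405.405ms @ 3/4 + 202.703ms (3/8)
3. 608.108ms @ 9/8 + 202.703ms (3/8)
4. 810.811ms @ 3/2 + 270.27ms (1/2)
5. 1081.081ms @ 2 + 154.44ms (2/7)
6. 1235.521ms @ 16/7 + 154.44ms (2/7)
7. 1389.961ms @ 18/7 + 154.44ms (2/7)
8. 1544.402ms @ 20/7 + 154.44ms (2/7)
9. 1698.842ms @ 22/7 + 308.88ms (4/7)
10. 2007.722ms @ 26/7 + 154.44ms (2/7)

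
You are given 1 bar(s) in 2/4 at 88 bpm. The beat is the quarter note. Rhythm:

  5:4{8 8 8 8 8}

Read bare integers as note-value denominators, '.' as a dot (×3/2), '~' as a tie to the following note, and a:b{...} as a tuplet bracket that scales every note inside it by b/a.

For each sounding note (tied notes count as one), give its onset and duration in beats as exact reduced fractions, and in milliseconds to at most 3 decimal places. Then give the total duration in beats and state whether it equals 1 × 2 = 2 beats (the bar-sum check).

1) 0.0ms=0b +272.727ms=2/5b
2) 272.727ms=2/5b +272.727ms=2/5b
3) 545.455ms=4/5b +272.727ms=2/5b
4) 818.182ms=6/5b +272.727ms=2/5b
5) 1090.909ms=8/5b +272.727ms=2/5b
Σ=2b of 2 (88bpm 2/4) — PASS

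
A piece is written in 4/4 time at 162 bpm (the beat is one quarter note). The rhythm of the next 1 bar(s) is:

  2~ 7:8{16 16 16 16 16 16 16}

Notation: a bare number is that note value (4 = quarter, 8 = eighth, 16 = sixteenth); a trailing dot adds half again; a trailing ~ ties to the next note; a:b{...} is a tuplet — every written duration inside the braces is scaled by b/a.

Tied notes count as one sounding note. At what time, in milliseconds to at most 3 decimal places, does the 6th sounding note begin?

note 6 onset = 24/7b = 1269.841ms

1. 0.0ms @ 0 + 846.561ms (16/7)
2. 846.561ms @ 16/7 + 105.82ms (2/7)
3. 952.381ms @ 18/7 + 105.82ms (2/7)
4. 1058.201ms @ 20/7 + 105.82ms (2/7)
5. 1164.021ms @ 22/7 + 105.82ms (2/7)
6. 1269.841ms @ 24/7 + 105.82ms (2/7)
7. 1375.661ms @ 26/7 + 105.82ms (2/7)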